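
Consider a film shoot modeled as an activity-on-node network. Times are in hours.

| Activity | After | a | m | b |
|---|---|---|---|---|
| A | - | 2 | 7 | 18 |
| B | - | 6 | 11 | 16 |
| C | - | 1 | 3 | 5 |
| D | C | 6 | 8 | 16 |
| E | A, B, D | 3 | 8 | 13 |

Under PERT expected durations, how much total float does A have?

4 hours

te_A = (2 + 4·7 + 18)/6 = 48/6 = 8
te_B = (6 + 4·11 + 16)/6 = 66/6 = 11
te_C = (1 + 4·3 + 5)/6 = 18/6 = 3
te_D = (6 + 4·8 + 16)/6 = 54/6 = 9
te_E = (3 + 4·8 + 13)/6 = 48/6 = 8

Forward pass:
ES_A = 0; EF_A = 8
ES_B = 0; EF_B = 11
ES_C = 0; EF_C = 3
ES_D = 3; EF_D = 3+9 = 12
ES_E = max(EF_A=8, EF_B=11, EF_D=12) = 12; EF_E = 12+8 = 20
Expected project duration μ = 20 hours. Critical path: C → D → E.

Backward pass:
LF_E = 20; LS_E = 20−8 = 12
LF_D = LS_E = 12; LS_D = 12−9 = 3
LF_C = LS_D = 3; LS_C = 3−3 = 0
LF_B = LS_E = 12; LS_B = 12−11 = 1
LF_A = LS_E = 12; LS_A = 12−8 = 4
Slack_A = LS_A − ES_A = 4 − 0 = 4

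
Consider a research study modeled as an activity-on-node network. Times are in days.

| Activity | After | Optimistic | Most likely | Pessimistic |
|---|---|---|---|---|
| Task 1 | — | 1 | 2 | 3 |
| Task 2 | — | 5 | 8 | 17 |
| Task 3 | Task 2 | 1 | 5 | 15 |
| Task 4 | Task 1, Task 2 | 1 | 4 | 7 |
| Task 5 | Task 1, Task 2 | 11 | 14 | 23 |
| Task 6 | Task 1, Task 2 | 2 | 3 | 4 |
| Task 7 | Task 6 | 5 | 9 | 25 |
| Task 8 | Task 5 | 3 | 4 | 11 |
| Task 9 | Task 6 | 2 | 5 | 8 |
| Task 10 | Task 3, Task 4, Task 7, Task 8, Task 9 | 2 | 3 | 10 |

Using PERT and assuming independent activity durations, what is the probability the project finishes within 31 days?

te_Task 1 = (1 + 4·2 + 3)/6 = 12/6 = 2; σ²_Task 1 = ((3−1)/6)² = 0.111
te_Task 2 = (5 + 4·8 + 17)/6 = 54/6 = 9; σ²_Task 2 = ((17−5)/6)² = 4.000
te_Task 3 = (1 + 4·5 + 15)/6 = 36/6 = 6; σ²_Task 3 = ((15−1)/6)² = 5.444
te_Task 4 = (1 + 4·4 + 7)/6 = 24/6 = 4; σ²_Task 4 = ((7−1)/6)² = 1.000
te_Task 5 = (11 + 4·14 + 23)/6 = 90/6 = 15; σ²_Task 5 = ((23−11)/6)² = 4.000
te_Task 6 = (2 + 4·3 + 4)/6 = 18/6 = 3; σ²_Task 6 = ((4−2)/6)² = 0.111
te_Task 7 = (5 + 4·9 + 25)/6 = 66/6 = 11; σ²_Task 7 = ((25−5)/6)² = 11.111
te_Task 8 = (3 + 4·4 + 11)/6 = 30/6 = 5; σ²_Task 8 = ((11−3)/6)² = 1.778
te_Task 9 = (2 + 4·5 + 8)/6 = 30/6 = 5; σ²_Task 9 = ((8−2)/6)² = 1.000
te_Task 10 = (2 + 4·3 + 10)/6 = 24/6 = 4; σ²_Task 10 = ((10−2)/6)² = 1.778

Forward pass:
ES_Task 1 = 0; EF_Task 1 = 2
ES_Task 2 = 0; EF_Task 2 = 9
ES_Task 3 = 9; EF_Task 3 = 9+6 = 15
ES_Task 4 = max(EF_Task 1=2, EF_Task 2=9) = 9; EF_Task 4 = 9+4 = 13
ES_Task 5 = max(EF_Task 1=2, EF_Task 2=9) = 9; EF_Task 5 = 9+15 = 24
ES_Task 6 = max(EF_Task 1=2, EF_Task 2=9) = 9; EF_Task 6 = 9+3 = 12
ES_Task 7 = 12; EF_Task 7 = 12+11 = 23
ES_Task 8 = 24; EF_Task 8 = 24+5 = 29
ES_Task 9 = 12; EF_Task 9 = 12+5 = 17
ES_Task 10 = max(EF_Task 3=15, EF_Task 4=13, EF_Task 7=23, EF_Task 8=29, EF_Task 9=17) = 29; EF_Task 10 = 29+4 = 33
Expected project duration μ = 33 days. Critical path: Task 2 → Task 5 → Task 8 → Task 10.

Variance along critical path = 4.000 + 4.000 + 1.778 + 1.778 = 11.556; σ = √11.556 = 3.399 days.
Z = (31 − 33) / 3.399 = -0.588
P(T ≤ 31) = Φ(-0.588) ≈ 0.278

0.278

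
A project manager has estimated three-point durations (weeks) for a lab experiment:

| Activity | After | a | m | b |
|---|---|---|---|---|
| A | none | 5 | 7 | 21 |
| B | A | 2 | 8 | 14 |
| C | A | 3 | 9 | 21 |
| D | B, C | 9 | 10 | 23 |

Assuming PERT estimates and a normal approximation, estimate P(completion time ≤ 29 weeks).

0.333

te_A = (5 + 4·7 + 21)/6 = 54/6 = 9; σ²_A = ((21−5)/6)² = 7.111
te_B = (2 + 4·8 + 14)/6 = 48/6 = 8; σ²_B = ((14−2)/6)² = 4.000
te_C = (3 + 4·9 + 21)/6 = 60/6 = 10; σ²_C = ((21−3)/6)² = 9.000
te_D = (9 + 4·10 + 23)/6 = 72/6 = 12; σ²_D = ((23−9)/6)² = 5.444

Forward pass:
ES_A = 0; EF_A = 9
ES_B = 9; EF_B = 9+8 = 17
ES_C = 9; EF_C = 9+10 = 19
ES_D = max(EF_B=17, EF_C=19) = 19; EF_D = 19+12 = 31
Expected project duration μ = 31 weeks. Critical path: A → C → D.

Variance along critical path = 7.111 + 9.000 + 5.444 = 21.556; σ = √21.556 = 4.643 weeks.
Z = (29 − 31) / 4.643 = -0.431
P(T ≤ 29) = Φ(-0.431) ≈ 0.333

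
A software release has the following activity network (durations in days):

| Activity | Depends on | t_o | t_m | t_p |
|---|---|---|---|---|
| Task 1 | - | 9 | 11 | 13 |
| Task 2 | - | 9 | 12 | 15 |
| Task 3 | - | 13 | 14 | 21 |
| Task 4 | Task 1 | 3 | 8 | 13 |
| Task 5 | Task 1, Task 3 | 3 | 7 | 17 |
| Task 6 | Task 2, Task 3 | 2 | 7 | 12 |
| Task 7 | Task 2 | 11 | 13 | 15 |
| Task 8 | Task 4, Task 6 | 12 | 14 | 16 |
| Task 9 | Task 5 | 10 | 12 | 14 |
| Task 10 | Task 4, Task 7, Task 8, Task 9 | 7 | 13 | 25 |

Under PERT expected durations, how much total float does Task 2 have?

3 days

te_Task 1 = (9 + 4·11 + 13)/6 = 66/6 = 11
te_Task 2 = (9 + 4·12 + 15)/6 = 72/6 = 12
te_Task 3 = (13 + 4·14 + 21)/6 = 90/6 = 15
te_Task 4 = (3 + 4·8 + 13)/6 = 48/6 = 8
te_Task 5 = (3 + 4·7 + 17)/6 = 48/6 = 8
te_Task 6 = (2 + 4·7 + 12)/6 = 42/6 = 7
te_Task 7 = (11 + 4·13 + 15)/6 = 78/6 = 13
te_Task 8 = (12 + 4·14 + 16)/6 = 84/6 = 14
te_Task 9 = (10 + 4·12 + 14)/6 = 72/6 = 12
te_Task 10 = (7 + 4·13 + 25)/6 = 84/6 = 14

Forward pass:
ES_Task 1 = 0; EF_Task 1 = 11
ES_Task 2 = 0; EF_Task 2 = 12
ES_Task 3 = 0; EF_Task 3 = 15
ES_Task 4 = 11; EF_Task 4 = 11+8 = 19
ES_Task 5 = max(EF_Task 1=11, EF_Task 3=15) = 15; EF_Task 5 = 15+8 = 23
ES_Task 6 = max(EF_Task 2=12, EF_Task 3=15) = 15; EF_Task 6 = 15+7 = 22
ES_Task 7 = 12; EF_Task 7 = 12+13 = 25
ES_Task 8 = max(EF_Task 4=19, EF_Task 6=22) = 22; EF_Task 8 = 22+14 = 36
ES_Task 9 = 23; EF_Task 9 = 23+12 = 35
ES_Task 10 = max(EF_Task 4=19, EF_Task 7=25, EF_Task 8=36, EF_Task 9=35) = 36; EF_Task 10 = 36+14 = 50
Expected project duration μ = 50 days. Critical path: Task 3 → Task 6 → Task 8 → Task 10.

Backward pass:
LF_Task 10 = 50; LS_Task 10 = 50−14 = 36
LF_Task 9 = LS_Task 10 = 36; LS_Task 9 = 36−12 = 24
LF_Task 8 = LS_Task 10 = 36; LS_Task 8 = 36−14 = 22
LF_Task 7 = LS_Task 10 = 36; LS_Task 7 = 36−13 = 23
LF_Task 6 = LS_Task 8 = 22; LS_Task 6 = 22−7 = 15
LF_Task 5 = LS_Task 9 = 24; LS_Task 5 = 24−8 = 16
LF_Task 4 = min(LS_Task 8=22, LS_Task 10=36) = 22; LS_Task 4 = 22−8 = 14
LF_Task 3 = min(LS_Task 5=16, LS_Task 6=15) = 15; LS_Task 3 = 15−15 = 0
LF_Task 2 = min(LS_Task 6=15, LS_Task 7=23) = 15; LS_Task 2 = 15−12 = 3
LF_Task 1 = min(LS_Task 4=14, LS_Task 5=16) = 14; LS_Task 1 = 14−11 = 3
Slack_Task 2 = LS_Task 2 − ES_Task 2 = 3 − 0 = 3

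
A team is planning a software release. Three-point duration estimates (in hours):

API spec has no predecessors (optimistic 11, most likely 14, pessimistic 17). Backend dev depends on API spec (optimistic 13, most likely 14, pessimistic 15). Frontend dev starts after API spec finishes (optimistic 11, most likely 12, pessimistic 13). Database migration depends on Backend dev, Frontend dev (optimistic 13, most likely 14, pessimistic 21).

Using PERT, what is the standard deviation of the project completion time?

1.70 hours

te_API spec = (11 + 4·14 + 17)/6 = 84/6 = 14; σ²_API spec = ((17−11)/6)² = 1.000
te_Backend dev = (13 + 4·14 + 15)/6 = 84/6 = 14; σ²_Backend dev = ((15−13)/6)² = 0.111
te_Frontend dev = (11 + 4·12 + 13)/6 = 72/6 = 12; σ²_Frontend dev = ((13−11)/6)² = 0.111
te_Database migration = (13 + 4·14 + 21)/6 = 90/6 = 15; σ²_Database migration = ((21−13)/6)² = 1.778

Forward pass:
ES_API spec = 0; EF_API spec = 14
ES_Backend dev = 14; EF_Backend dev = 14+14 = 28
ES_Frontend dev = 14; EF_Frontend dev = 14+12 = 26
ES_Database migration = max(EF_Backend dev=28, EF_Frontend dev=26) = 28; EF_Database migration = 28+15 = 43
Expected project duration μ = 43 hours. Critical path: API spec → Backend dev → Database migration.

Variance along critical path = 1.000 + 0.111 + 1.778 = 2.889
σ = √2.889 = 1.700 hours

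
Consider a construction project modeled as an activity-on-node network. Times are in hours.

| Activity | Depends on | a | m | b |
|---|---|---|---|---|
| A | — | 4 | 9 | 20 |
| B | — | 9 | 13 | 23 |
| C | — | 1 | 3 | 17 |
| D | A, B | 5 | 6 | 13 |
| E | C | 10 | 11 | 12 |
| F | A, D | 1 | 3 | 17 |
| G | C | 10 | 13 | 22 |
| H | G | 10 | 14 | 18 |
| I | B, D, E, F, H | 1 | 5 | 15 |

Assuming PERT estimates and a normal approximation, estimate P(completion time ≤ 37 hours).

0.320

te_A = (4 + 4·9 + 20)/6 = 60/6 = 10; σ²_A = ((20−4)/6)² = 7.111
te_B = (9 + 4·13 + 23)/6 = 84/6 = 14; σ²_B = ((23−9)/6)² = 5.444
te_C = (1 + 4·3 + 17)/6 = 30/6 = 5; σ²_C = ((17−1)/6)² = 7.111
te_D = (5 + 4·6 + 13)/6 = 42/6 = 7; σ²_D = ((13−5)/6)² = 1.778
te_E = (10 + 4·11 + 12)/6 = 66/6 = 11; σ²_E = ((12−10)/6)² = 0.111
te_F = (1 + 4·3 + 17)/6 = 30/6 = 5; σ²_F = ((17−1)/6)² = 7.111
te_G = (10 + 4·13 + 22)/6 = 84/6 = 14; σ²_G = ((22−10)/6)² = 4.000
te_H = (10 + 4·14 + 18)/6 = 84/6 = 14; σ²_H = ((18−10)/6)² = 1.778
te_I = (1 + 4·5 + 15)/6 = 36/6 = 6; σ²_I = ((15−1)/6)² = 5.444

Forward pass:
ES_A = 0; EF_A = 10
ES_B = 0; EF_B = 14
ES_C = 0; EF_C = 5
ES_D = max(EF_A=10, EF_B=14) = 14; EF_D = 14+7 = 21
ES_E = 5; EF_E = 5+11 = 16
ES_F = max(EF_A=10, EF_D=21) = 21; EF_F = 21+5 = 26
ES_G = 5; EF_G = 5+14 = 19
ES_H = 19; EF_H = 19+14 = 33
ES_I = max(EF_B=14, EF_D=21, EF_E=16, EF_F=26, EF_H=33) = 33; EF_I = 33+6 = 39
Expected project duration μ = 39 hours. Critical path: C → G → H → I.

Variance along critical path = 7.111 + 4.000 + 1.778 + 5.444 = 18.333; σ = √18.333 = 4.282 hours.
Z = (37 − 39) / 4.282 = -0.467
P(T ≤ 37) = Φ(-0.467) ≈ 0.320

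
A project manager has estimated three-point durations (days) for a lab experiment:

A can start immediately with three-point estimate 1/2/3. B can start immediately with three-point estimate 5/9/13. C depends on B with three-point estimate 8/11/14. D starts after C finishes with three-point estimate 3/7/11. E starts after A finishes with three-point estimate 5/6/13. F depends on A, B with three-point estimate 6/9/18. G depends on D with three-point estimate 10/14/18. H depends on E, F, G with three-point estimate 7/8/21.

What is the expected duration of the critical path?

51 days

te_A = (1 + 4·2 + 3)/6 = 12/6 = 2
te_B = (5 + 4·9 + 13)/6 = 54/6 = 9
te_C = (8 + 4·11 + 14)/6 = 66/6 = 11
te_D = (3 + 4·7 + 11)/6 = 42/6 = 7
te_E = (5 + 4·6 + 13)/6 = 42/6 = 7
te_F = (6 + 4·9 + 18)/6 = 60/6 = 10
te_G = (10 + 4·14 + 18)/6 = 84/6 = 14
te_H = (7 + 4·8 + 21)/6 = 60/6 = 10

Forward pass:
ES_A = 0; EF_A = 2
ES_B = 0; EF_B = 9
ES_C = 9; EF_C = 9+11 = 20
ES_D = 20; EF_D = 20+7 = 27
ES_E = 2; EF_E = 2+7 = 9
ES_F = max(EF_A=2, EF_B=9) = 9; EF_F = 9+10 = 19
ES_G = 27; EF_G = 27+14 = 41
ES_H = max(EF_E=9, EF_F=19, EF_G=41) = 41; EF_H = 41+10 = 51
Expected project duration μ = 51 days. Critical path: B → C → D → G → H.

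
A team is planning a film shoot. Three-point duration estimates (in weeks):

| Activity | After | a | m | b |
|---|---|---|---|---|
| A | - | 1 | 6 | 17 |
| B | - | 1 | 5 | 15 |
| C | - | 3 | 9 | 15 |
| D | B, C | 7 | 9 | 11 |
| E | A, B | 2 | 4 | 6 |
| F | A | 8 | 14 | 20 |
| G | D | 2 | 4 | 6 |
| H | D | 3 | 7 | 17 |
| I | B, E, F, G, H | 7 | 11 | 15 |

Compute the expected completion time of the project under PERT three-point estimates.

37 weeks

te_A = (1 + 4·6 + 17)/6 = 42/6 = 7
te_B = (1 + 4·5 + 15)/6 = 36/6 = 6
te_C = (3 + 4·9 + 15)/6 = 54/6 = 9
te_D = (7 + 4·9 + 11)/6 = 54/6 = 9
te_E = (2 + 4·4 + 6)/6 = 24/6 = 4
te_F = (8 + 4·14 + 20)/6 = 84/6 = 14
te_G = (2 + 4·4 + 6)/6 = 24/6 = 4
te_H = (3 + 4·7 + 17)/6 = 48/6 = 8
te_I = (7 + 4·11 + 15)/6 = 66/6 = 11

Forward pass:
ES_A = 0; EF_A = 7
ES_B = 0; EF_B = 6
ES_C = 0; EF_C = 9
ES_D = max(EF_B=6, EF_C=9) = 9; EF_D = 9+9 = 18
ES_E = max(EF_A=7, EF_B=6) = 7; EF_E = 7+4 = 11
ES_F = 7; EF_F = 7+14 = 21
ES_G = 18; EF_G = 18+4 = 22
ES_H = 18; EF_H = 18+8 = 26
ES_I = max(EF_B=6, EF_E=11, EF_F=21, EF_G=22, EF_H=26) = 26; EF_I = 26+11 = 37
Expected project duration μ = 37 weeks. Critical path: C → D → H → I.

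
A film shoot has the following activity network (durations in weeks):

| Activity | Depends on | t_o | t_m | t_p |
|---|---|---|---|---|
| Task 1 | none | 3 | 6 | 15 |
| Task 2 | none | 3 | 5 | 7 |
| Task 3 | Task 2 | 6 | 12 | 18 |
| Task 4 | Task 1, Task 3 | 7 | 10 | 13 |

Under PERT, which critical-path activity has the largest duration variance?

Task 3

te_Task 1 = (3 + 4·6 + 15)/6 = 42/6 = 7; σ²_Task 1 = ((15−3)/6)² = 4.000
te_Task 2 = (3 + 4·5 + 7)/6 = 30/6 = 5; σ²_Task 2 = ((7−3)/6)² = 0.444
te_Task 3 = (6 + 4·12 + 18)/6 = 72/6 = 12; σ²_Task 3 = ((18−6)/6)² = 4.000
te_Task 4 = (7 + 4·10 + 13)/6 = 60/6 = 10; σ²_Task 4 = ((13−7)/6)² = 1.000

Forward pass:
ES_Task 1 = 0; EF_Task 1 = 7
ES_Task 2 = 0; EF_Task 2 = 5
ES_Task 3 = 5; EF_Task 3 = 5+12 = 17
ES_Task 4 = max(EF_Task 1=7, EF_Task 3=17) = 17; EF_Task 4 = 17+10 = 27
Expected project duration μ = 27 weeks. Critical path: Task 2 → Task 3 → Task 4.

Variances on critical path: σ²_Task 2=0.444, σ²_Task 3=4.000, σ²_Task 4=1.000.
Largest is σ²_Task 3 = 4.000.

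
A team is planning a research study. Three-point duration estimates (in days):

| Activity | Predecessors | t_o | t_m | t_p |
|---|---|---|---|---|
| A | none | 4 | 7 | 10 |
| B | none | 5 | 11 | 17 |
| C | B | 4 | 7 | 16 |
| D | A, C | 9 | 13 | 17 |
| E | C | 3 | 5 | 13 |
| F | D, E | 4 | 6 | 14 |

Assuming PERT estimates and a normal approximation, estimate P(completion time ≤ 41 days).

0.714

te_A = (4 + 4·7 + 10)/6 = 42/6 = 7; σ²_A = ((10−4)/6)² = 1.000
te_B = (5 + 4·11 + 17)/6 = 66/6 = 11; σ²_B = ((17−5)/6)² = 4.000
te_C = (4 + 4·7 + 16)/6 = 48/6 = 8; σ²_C = ((16−4)/6)² = 4.000
te_D = (9 + 4·13 + 17)/6 = 78/6 = 13; σ²_D = ((17−9)/6)² = 1.778
te_E = (3 + 4·5 + 13)/6 = 36/6 = 6; σ²_E = ((13−3)/6)² = 2.778
te_F = (4 + 4·6 + 14)/6 = 42/6 = 7; σ²_F = ((14−4)/6)² = 2.778

Forward pass:
ES_A = 0; EF_A = 7
ES_B = 0; EF_B = 11
ES_C = 11; EF_C = 11+8 = 19
ES_D = max(EF_A=7, EF_C=19) = 19; EF_D = 19+13 = 32
ES_E = 19; EF_E = 19+6 = 25
ES_F = max(EF_D=32, EF_E=25) = 32; EF_F = 32+7 = 39
Expected project duration μ = 39 days. Critical path: B → C → D → F.

Variance along critical path = 4.000 + 4.000 + 1.778 + 2.778 = 12.556; σ = √12.556 = 3.543 days.
Z = (41 − 39) / 3.543 = 0.564
P(T ≤ 41) = Φ(0.564) ≈ 0.714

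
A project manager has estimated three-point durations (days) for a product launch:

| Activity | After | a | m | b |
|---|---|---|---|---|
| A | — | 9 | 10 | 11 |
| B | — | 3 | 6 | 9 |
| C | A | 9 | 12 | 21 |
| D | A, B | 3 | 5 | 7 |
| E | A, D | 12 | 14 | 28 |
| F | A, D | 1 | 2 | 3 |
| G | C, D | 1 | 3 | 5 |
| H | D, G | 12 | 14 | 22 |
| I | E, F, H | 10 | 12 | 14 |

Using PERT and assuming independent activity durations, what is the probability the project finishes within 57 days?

0.924

te_A = (9 + 4·10 + 11)/6 = 60/6 = 10; σ²_A = ((11−9)/6)² = 0.111
te_B = (3 + 4·6 + 9)/6 = 36/6 = 6; σ²_B = ((9−3)/6)² = 1.000
te_C = (9 + 4·12 + 21)/6 = 78/6 = 13; σ²_C = ((21−9)/6)² = 4.000
te_D = (3 + 4·5 + 7)/6 = 30/6 = 5; σ²_D = ((7−3)/6)² = 0.444
te_E = (12 + 4·14 + 28)/6 = 96/6 = 16; σ²_E = ((28−12)/6)² = 7.111
te_F = (1 + 4·2 + 3)/6 = 12/6 = 2; σ²_F = ((3−1)/6)² = 0.111
te_G = (1 + 4·3 + 5)/6 = 18/6 = 3; σ²_G = ((5−1)/6)² = 0.444
te_H = (12 + 4·14 + 22)/6 = 90/6 = 15; σ²_H = ((22−12)/6)² = 2.778
te_I = (10 + 4·12 + 14)/6 = 72/6 = 12; σ²_I = ((14−10)/6)² = 0.444

Forward pass:
ES_A = 0; EF_A = 10
ES_B = 0; EF_B = 6
ES_C = 10; EF_C = 10+13 = 23
ES_D = max(EF_A=10, EF_B=6) = 10; EF_D = 10+5 = 15
ES_E = max(EF_A=10, EF_D=15) = 15; EF_E = 15+16 = 31
ES_F = max(EF_A=10, EF_D=15) = 15; EF_F = 15+2 = 17
ES_G = max(EF_C=23, EF_D=15) = 23; EF_G = 23+3 = 26
ES_H = max(EF_D=15, EF_G=26) = 26; EF_H = 26+15 = 41
ES_I = max(EF_E=31, EF_F=17, EF_H=41) = 41; EF_I = 41+12 = 53
Expected project duration μ = 53 days. Critical path: A → C → G → H → I.

Variance along critical path = 0.111 + 4.000 + 0.444 + 2.778 + 0.444 = 7.778; σ = √7.778 = 2.789 days.
Z = (57 − 53) / 2.789 = 1.434
P(T ≤ 57) = Φ(1.434) ≈ 0.924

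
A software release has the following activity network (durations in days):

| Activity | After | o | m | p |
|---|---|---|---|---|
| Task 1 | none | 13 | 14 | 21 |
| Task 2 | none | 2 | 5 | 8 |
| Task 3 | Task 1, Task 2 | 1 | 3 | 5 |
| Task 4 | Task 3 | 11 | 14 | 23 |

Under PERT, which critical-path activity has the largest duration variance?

te_Task 1 = (13 + 4·14 + 21)/6 = 90/6 = 15; σ²_Task 1 = ((21−13)/6)² = 1.778
te_Task 2 = (2 + 4·5 + 8)/6 = 30/6 = 5; σ²_Task 2 = ((8−2)/6)² = 1.000
te_Task 3 = (1 + 4·3 + 5)/6 = 18/6 = 3; σ²_Task 3 = ((5−1)/6)² = 0.444
te_Task 4 = (11 + 4·14 + 23)/6 = 90/6 = 15; σ²_Task 4 = ((23−11)/6)² = 4.000

Forward pass:
ES_Task 1 = 0; EF_Task 1 = 15
ES_Task 2 = 0; EF_Task 2 = 5
ES_Task 3 = max(EF_Task 1=15, EF_Task 2=5) = 15; EF_Task 3 = 15+3 = 18
ES_Task 4 = 18; EF_Task 4 = 18+15 = 33
Expected project duration μ = 33 days. Critical path: Task 1 → Task 3 → Task 4.

Variances on critical path: σ²_Task 1=1.778, σ²_Task 3=0.444, σ²_Task 4=4.000.
Largest is σ²_Task 4 = 4.000.

Task 4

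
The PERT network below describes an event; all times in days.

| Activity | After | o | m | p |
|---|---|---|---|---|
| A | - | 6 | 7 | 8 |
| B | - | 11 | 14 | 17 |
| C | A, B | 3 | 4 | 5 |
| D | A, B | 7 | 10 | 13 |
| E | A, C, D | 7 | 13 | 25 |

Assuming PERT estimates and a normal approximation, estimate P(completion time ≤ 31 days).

te_A = (6 + 4·7 + 8)/6 = 42/6 = 7; σ²_A = ((8−6)/6)² = 0.111
te_B = (11 + 4·14 + 17)/6 = 84/6 = 14; σ²_B = ((17−11)/6)² = 1.000
te_C = (3 + 4·4 + 5)/6 = 24/6 = 4; σ²_C = ((5−3)/6)² = 0.111
te_D = (7 + 4·10 + 13)/6 = 60/6 = 10; σ²_D = ((13−7)/6)² = 1.000
te_E = (7 + 4·13 + 25)/6 = 84/6 = 14; σ²_E = ((25−7)/6)² = 9.000

Forward pass:
ES_A = 0; EF_A = 7
ES_B = 0; EF_B = 14
ES_C = max(EF_A=7, EF_B=14) = 14; EF_C = 14+4 = 18
ES_D = max(EF_A=7, EF_B=14) = 14; EF_D = 14+10 = 24
ES_E = max(EF_A=7, EF_C=18, EF_D=24) = 24; EF_E = 24+14 = 38
Expected project duration μ = 38 days. Critical path: B → D → E.

Variance along critical path = 1.000 + 1.000 + 9.000 = 11.000; σ = √11.000 = 3.317 days.
Z = (31 − 38) / 3.317 = -2.111
P(T ≤ 31) = Φ(-2.111) ≈ 0.017

0.017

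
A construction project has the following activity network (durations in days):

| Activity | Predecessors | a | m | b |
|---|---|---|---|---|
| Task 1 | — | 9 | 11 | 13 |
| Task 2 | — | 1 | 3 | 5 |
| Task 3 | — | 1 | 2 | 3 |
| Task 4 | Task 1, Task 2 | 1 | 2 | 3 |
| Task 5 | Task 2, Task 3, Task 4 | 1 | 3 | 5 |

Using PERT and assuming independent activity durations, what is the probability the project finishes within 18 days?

te_Task 1 = (9 + 4·11 + 13)/6 = 66/6 = 11; σ²_Task 1 = ((13−9)/6)² = 0.444
te_Task 2 = (1 + 4·3 + 5)/6 = 18/6 = 3; σ²_Task 2 = ((5−1)/6)² = 0.444
te_Task 3 = (1 + 4·2 + 3)/6 = 12/6 = 2; σ²_Task 3 = ((3−1)/6)² = 0.111
te_Task 4 = (1 + 4·2 + 3)/6 = 12/6 = 2; σ²_Task 4 = ((3−1)/6)² = 0.111
te_Task 5 = (1 + 4·3 + 5)/6 = 18/6 = 3; σ²_Task 5 = ((5−1)/6)² = 0.444

Forward pass:
ES_Task 1 = 0; EF_Task 1 = 11
ES_Task 2 = 0; EF_Task 2 = 3
ES_Task 3 = 0; EF_Task 3 = 2
ES_Task 4 = max(EF_Task 1=11, EF_Task 2=3) = 11; EF_Task 4 = 11+2 = 13
ES_Task 5 = max(EF_Task 2=3, EF_Task 3=2, EF_Task 4=13) = 13; EF_Task 5 = 13+3 = 16
Expected project duration μ = 16 days. Critical path: Task 1 → Task 4 → Task 5.

Variance along critical path = 0.444 + 0.111 + 0.444 = 1.000; σ = √1.000 = 1.000 days.
Z = (18 − 16) / 1.000 = 2.000
P(T ≤ 18) = Φ(2.000) ≈ 0.977

0.977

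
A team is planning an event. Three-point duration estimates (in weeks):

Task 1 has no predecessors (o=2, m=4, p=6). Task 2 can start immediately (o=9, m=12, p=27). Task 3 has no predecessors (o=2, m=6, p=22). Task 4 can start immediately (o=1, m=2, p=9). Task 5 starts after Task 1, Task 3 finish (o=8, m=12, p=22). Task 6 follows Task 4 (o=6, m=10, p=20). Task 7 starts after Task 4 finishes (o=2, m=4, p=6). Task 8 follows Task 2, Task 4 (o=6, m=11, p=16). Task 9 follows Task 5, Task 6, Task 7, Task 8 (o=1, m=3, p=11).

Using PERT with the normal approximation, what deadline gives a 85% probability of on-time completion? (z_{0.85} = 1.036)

te_Task 1 = (2 + 4·4 + 6)/6 = 24/6 = 4; σ²_Task 1 = ((6−2)/6)² = 0.444
te_Task 2 = (9 + 4·12 + 27)/6 = 84/6 = 14; σ²_Task 2 = ((27−9)/6)² = 9.000
te_Task 3 = (2 + 4·6 + 22)/6 = 48/6 = 8; σ²_Task 3 = ((22−2)/6)² = 11.111
te_Task 4 = (1 + 4·2 + 9)/6 = 18/6 = 3; σ²_Task 4 = ((9−1)/6)² = 1.778
te_Task 5 = (8 + 4·12 + 22)/6 = 78/6 = 13; σ²_Task 5 = ((22−8)/6)² = 5.444
te_Task 6 = (6 + 4·10 + 20)/6 = 66/6 = 11; σ²_Task 6 = ((20−6)/6)² = 5.444
te_Task 7 = (2 + 4·4 + 6)/6 = 24/6 = 4; σ²_Task 7 = ((6−2)/6)² = 0.444
te_Task 8 = (6 + 4·11 + 16)/6 = 66/6 = 11; σ²_Task 8 = ((16−6)/6)² = 2.778
te_Task 9 = (1 + 4·3 + 11)/6 = 24/6 = 4; σ²_Task 9 = ((11−1)/6)² = 2.778

Forward pass:
ES_Task 1 = 0; EF_Task 1 = 4
ES_Task 2 = 0; EF_Task 2 = 14
ES_Task 3 = 0; EF_Task 3 = 8
ES_Task 4 = 0; EF_Task 4 = 3
ES_Task 5 = max(EF_Task 1=4, EF_Task 3=8) = 8; EF_Task 5 = 8+13 = 21
ES_Task 6 = 3; EF_Task 6 = 3+11 = 14
ES_Task 7 = 3; EF_Task 7 = 3+4 = 7
ES_Task 8 = max(EF_Task 2=14, EF_Task 4=3) = 14; EF_Task 8 = 14+11 = 25
ES_Task 9 = max(EF_Task 5=21, EF_Task 6=14, EF_Task 7=7, EF_Task 8=25) = 25; EF_Task 9 = 25+4 = 29
Expected project duration μ = 29 weeks. Critical path: Task 2 → Task 8 → Task 9.

Variance along critical path = 9.000 + 2.778 + 2.778 = 14.556; σ = 3.815 weeks.
D = μ + z·σ = 29 + 1.036·3.815 = 33.0 weeks

33.0 weeks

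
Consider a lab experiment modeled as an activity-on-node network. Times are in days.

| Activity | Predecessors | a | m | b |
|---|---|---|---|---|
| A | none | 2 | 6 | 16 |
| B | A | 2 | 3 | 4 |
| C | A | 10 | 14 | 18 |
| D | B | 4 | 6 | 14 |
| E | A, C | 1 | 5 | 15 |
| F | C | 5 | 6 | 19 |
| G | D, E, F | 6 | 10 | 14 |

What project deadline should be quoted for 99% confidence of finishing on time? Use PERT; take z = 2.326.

47.8 days

te_A = (2 + 4·6 + 16)/6 = 42/6 = 7; σ²_A = ((16−2)/6)² = 5.444
te_B = (2 + 4·3 + 4)/6 = 18/6 = 3; σ²_B = ((4−2)/6)² = 0.111
te_C = (10 + 4·14 + 18)/6 = 84/6 = 14; σ²_C = ((18−10)/6)² = 1.778
te_D = (4 + 4·6 + 14)/6 = 42/6 = 7; σ²_D = ((14−4)/6)² = 2.778
te_E = (1 + 4·5 + 15)/6 = 36/6 = 6; σ²_E = ((15−1)/6)² = 5.444
te_F = (5 + 4·6 + 19)/6 = 48/6 = 8; σ²_F = ((19−5)/6)² = 5.444
te_G = (6 + 4·10 + 14)/6 = 60/6 = 10; σ²_G = ((14−6)/6)² = 1.778

Forward pass:
ES_A = 0; EF_A = 7
ES_B = 7; EF_B = 7+3 = 10
ES_C = 7; EF_C = 7+14 = 21
ES_D = 10; EF_D = 10+7 = 17
ES_E = max(EF_A=7, EF_C=21) = 21; EF_E = 21+6 = 27
ES_F = 21; EF_F = 21+8 = 29
ES_G = max(EF_D=17, EF_E=27, EF_F=29) = 29; EF_G = 29+10 = 39
Expected project duration μ = 39 days. Critical path: A → C → F → G.

Variance along critical path = 5.444 + 1.778 + 5.444 + 1.778 = 14.444; σ = 3.801 days.
D = μ + z·σ = 39 + 2.326·3.801 = 47.8 days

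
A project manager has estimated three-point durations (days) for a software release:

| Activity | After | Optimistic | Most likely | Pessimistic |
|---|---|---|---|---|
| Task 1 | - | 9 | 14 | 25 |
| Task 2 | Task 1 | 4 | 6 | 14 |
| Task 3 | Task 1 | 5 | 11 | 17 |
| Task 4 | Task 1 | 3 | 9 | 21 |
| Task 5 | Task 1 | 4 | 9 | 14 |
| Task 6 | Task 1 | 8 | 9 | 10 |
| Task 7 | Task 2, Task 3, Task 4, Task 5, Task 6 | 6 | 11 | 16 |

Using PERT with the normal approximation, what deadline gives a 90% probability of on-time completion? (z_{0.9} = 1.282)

te_Task 1 = (9 + 4·14 + 25)/6 = 90/6 = 15; σ²_Task 1 = ((25−9)/6)² = 7.111
te_Task 2 = (4 + 4·6 + 14)/6 = 42/6 = 7; σ²_Task 2 = ((14−4)/6)² = 2.778
te_Task 3 = (5 + 4·11 + 17)/6 = 66/6 = 11; σ²_Task 3 = ((17−5)/6)² = 4.000
te_Task 4 = (3 + 4·9 + 21)/6 = 60/6 = 10; σ²_Task 4 = ((21−3)/6)² = 9.000
te_Task 5 = (4 + 4·9 + 14)/6 = 54/6 = 9; σ²_Task 5 = ((14−4)/6)² = 2.778
te_Task 6 = (8 + 4·9 + 10)/6 = 54/6 = 9; σ²_Task 6 = ((10−8)/6)² = 0.111
te_Task 7 = (6 + 4·11 + 16)/6 = 66/6 = 11; σ²_Task 7 = ((16−6)/6)² = 2.778

Forward pass:
ES_Task 1 = 0; EF_Task 1 = 15
ES_Task 2 = 15; EF_Task 2 = 15+7 = 22
ES_Task 3 = 15; EF_Task 3 = 15+11 = 26
ES_Task 4 = 15; EF_Task 4 = 15+10 = 25
ES_Task 5 = 15; EF_Task 5 = 15+9 = 24
ES_Task 6 = 15; EF_Task 6 = 15+9 = 24
ES_Task 7 = max(EF_Task 2=22, EF_Task 3=26, EF_Task 4=25, EF_Task 5=24, EF_Task 6=24) = 26; EF_Task 7 = 26+11 = 37
Expected project duration μ = 37 days. Critical path: Task 1 → Task 3 → Task 7.

Variance along critical path = 7.111 + 4.000 + 2.778 = 13.889; σ = 3.727 days.
D = μ + z·σ = 37 + 1.282·3.727 = 41.8 days

41.8 days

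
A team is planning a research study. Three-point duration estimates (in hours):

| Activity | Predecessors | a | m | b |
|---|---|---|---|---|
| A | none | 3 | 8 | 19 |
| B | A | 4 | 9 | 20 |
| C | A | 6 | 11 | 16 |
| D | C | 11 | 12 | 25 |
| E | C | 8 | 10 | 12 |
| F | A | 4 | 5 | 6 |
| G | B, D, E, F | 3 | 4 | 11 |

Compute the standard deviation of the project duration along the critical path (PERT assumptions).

te_A = (3 + 4·8 + 19)/6 = 54/6 = 9; σ²_A = ((19−3)/6)² = 7.111
te_B = (4 + 4·9 + 20)/6 = 60/6 = 10; σ²_B = ((20−4)/6)² = 7.111
te_C = (6 + 4·11 + 16)/6 = 66/6 = 11; σ²_C = ((16−6)/6)² = 2.778
te_D = (11 + 4·12 + 25)/6 = 84/6 = 14; σ²_D = ((25−11)/6)² = 5.444
te_E = (8 + 4·10 + 12)/6 = 60/6 = 10; σ²_E = ((12−8)/6)² = 0.444
te_F = (4 + 4·5 + 6)/6 = 30/6 = 5; σ²_F = ((6−4)/6)² = 0.111
te_G = (3 + 4·4 + 11)/6 = 30/6 = 5; σ²_G = ((11−3)/6)² = 1.778

Forward pass:
ES_A = 0; EF_A = 9
ES_B = 9; EF_B = 9+10 = 19
ES_C = 9; EF_C = 9+11 = 20
ES_D = 20; EF_D = 20+14 = 34
ES_E = 20; EF_E = 20+10 = 30
ES_F = 9; EF_F = 9+5 = 14
ES_G = max(EF_B=19, EF_D=34, EF_E=30, EF_F=14) = 34; EF_G = 34+5 = 39
Expected project duration μ = 39 hours. Critical path: A → C → D → G.

Variance along critical path = 7.111 + 2.778 + 5.444 + 1.778 = 17.111
σ = √17.111 = 4.137 hours

4.14 hours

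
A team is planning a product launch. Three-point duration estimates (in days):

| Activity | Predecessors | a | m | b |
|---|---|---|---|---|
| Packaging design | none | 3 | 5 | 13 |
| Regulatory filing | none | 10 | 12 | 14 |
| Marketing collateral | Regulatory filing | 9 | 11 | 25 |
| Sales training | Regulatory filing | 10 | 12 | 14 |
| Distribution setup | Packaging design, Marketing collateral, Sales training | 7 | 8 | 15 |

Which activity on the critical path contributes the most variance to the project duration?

Marketing collateral

te_Packaging design = (3 + 4·5 + 13)/6 = 36/6 = 6; σ²_Packaging design = ((13−3)/6)² = 2.778
te_Regulatory filing = (10 + 4·12 + 14)/6 = 72/6 = 12; σ²_Regulatory filing = ((14−10)/6)² = 0.444
te_Marketing collateral = (9 + 4·11 + 25)/6 = 78/6 = 13; σ²_Marketing collateral = ((25−9)/6)² = 7.111
te_Sales training = (10 + 4·12 + 14)/6 = 72/6 = 12; σ²_Sales training = ((14−10)/6)² = 0.444
te_Distribution setup = (7 + 4·8 + 15)/6 = 54/6 = 9; σ²_Distribution setup = ((15−7)/6)² = 1.778

Forward pass:
ES_Packaging design = 0; EF_Packaging design = 6
ES_Regulatory filing = 0; EF_Regulatory filing = 12
ES_Marketing collateral = 12; EF_Marketing collateral = 12+13 = 25
ES_Sales training = 12; EF_Sales training = 12+12 = 24
ES_Distribution setup = max(EF_Packaging design=6, EF_Marketing collateral=25, EF_Sales training=24) = 25; EF_Distribution setup = 25+9 = 34
Expected project duration μ = 34 days. Critical path: Regulatory filing → Marketing collateral → Distribution setup.

Variances on critical path: σ²_Regulatory filing=0.444, σ²_Marketing collateral=7.111, σ²_Distribution setup=1.778.
Largest is σ²_Marketing collateral = 7.111.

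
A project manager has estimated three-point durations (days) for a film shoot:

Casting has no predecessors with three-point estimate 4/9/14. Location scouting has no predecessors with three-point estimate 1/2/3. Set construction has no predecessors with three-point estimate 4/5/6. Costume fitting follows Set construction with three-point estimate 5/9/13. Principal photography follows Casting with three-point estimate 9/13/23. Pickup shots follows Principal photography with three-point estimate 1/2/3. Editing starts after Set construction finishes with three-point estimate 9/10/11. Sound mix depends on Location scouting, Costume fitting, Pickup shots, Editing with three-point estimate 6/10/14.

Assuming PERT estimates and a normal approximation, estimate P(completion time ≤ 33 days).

0.265

te_Casting = (4 + 4·9 + 14)/6 = 54/6 = 9; σ²_Casting = ((14−4)/6)² = 2.778
te_Location scouting = (1 + 4·2 + 3)/6 = 12/6 = 2; σ²_Location scouting = ((3−1)/6)² = 0.111
te_Set construction = (4 + 4·5 + 6)/6 = 30/6 = 5; σ²_Set construction = ((6−4)/6)² = 0.111
te_Costume fitting = (5 + 4·9 + 13)/6 = 54/6 = 9; σ²_Costume fitting = ((13−5)/6)² = 1.778
te_Principal photography = (9 + 4·13 + 23)/6 = 84/6 = 14; σ²_Principal photography = ((23−9)/6)² = 5.444
te_Pickup shots = (1 + 4·2 + 3)/6 = 12/6 = 2; σ²_Pickup shots = ((3−1)/6)² = 0.111
te_Editing = (9 + 4·10 + 11)/6 = 60/6 = 10; σ²_Editing = ((11−9)/6)² = 0.111
te_Sound mix = (6 + 4·10 + 14)/6 = 60/6 = 10; σ²_Sound mix = ((14−6)/6)² = 1.778

Forward pass:
ES_Casting = 0; EF_Casting = 9
ES_Location scouting = 0; EF_Location scouting = 2
ES_Set construction = 0; EF_Set construction = 5
ES_Costume fitting = 5; EF_Costume fitting = 5+9 = 14
ES_Principal photography = 9; EF_Principal photography = 9+14 = 23
ES_Pickup shots = 23; EF_Pickup shots = 23+2 = 25
ES_Editing = 5; EF_Editing = 5+10 = 15
ES_Sound mix = max(EF_Location scouting=2, EF_Costume fitting=14, EF_Pickup shots=25, EF_Editing=15) = 25; EF_Sound mix = 25+10 = 35
Expected project duration μ = 35 days. Critical path: Casting → Principal photography → Pickup shots → Sound mix.

Variance along critical path = 2.778 + 5.444 + 0.111 + 1.778 = 10.111; σ = √10.111 = 3.180 days.
Z = (33 − 35) / 3.180 = -0.629
P(T ≤ 33) = Φ(-0.629) ≈ 0.265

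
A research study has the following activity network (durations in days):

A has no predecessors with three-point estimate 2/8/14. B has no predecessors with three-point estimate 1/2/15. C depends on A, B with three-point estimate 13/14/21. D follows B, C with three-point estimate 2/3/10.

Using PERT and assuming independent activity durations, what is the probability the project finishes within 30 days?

0.862

te_A = (2 + 4·8 + 14)/6 = 48/6 = 8; σ²_A = ((14−2)/6)² = 4.000
te_B = (1 + 4·2 + 15)/6 = 24/6 = 4; σ²_B = ((15−1)/6)² = 5.444
te_C = (13 + 4·14 + 21)/6 = 90/6 = 15; σ²_C = ((21−13)/6)² = 1.778
te_D = (2 + 4·3 + 10)/6 = 24/6 = 4; σ²_D = ((10−2)/6)² = 1.778

Forward pass:
ES_A = 0; EF_A = 8
ES_B = 0; EF_B = 4
ES_C = max(EF_A=8, EF_B=4) = 8; EF_C = 8+15 = 23
ES_D = max(EF_B=4, EF_C=23) = 23; EF_D = 23+4 = 27
Expected project duration μ = 27 days. Critical path: A → C → D.

Variance along critical path = 4.000 + 1.778 + 1.778 = 7.556; σ = √7.556 = 2.749 days.
Z = (30 − 27) / 2.749 = 1.091
P(T ≤ 30) = Φ(1.091) ≈ 0.862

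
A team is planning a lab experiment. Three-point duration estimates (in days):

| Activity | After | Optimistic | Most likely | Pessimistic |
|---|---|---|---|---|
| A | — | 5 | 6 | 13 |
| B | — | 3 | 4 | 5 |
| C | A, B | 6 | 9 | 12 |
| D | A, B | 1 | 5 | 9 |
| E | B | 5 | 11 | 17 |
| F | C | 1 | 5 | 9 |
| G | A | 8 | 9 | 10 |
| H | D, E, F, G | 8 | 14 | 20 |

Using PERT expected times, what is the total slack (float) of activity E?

te_A = (5 + 4·6 + 13)/6 = 42/6 = 7
te_B = (3 + 4·4 + 5)/6 = 24/6 = 4
te_C = (6 + 4·9 + 12)/6 = 54/6 = 9
te_D = (1 + 4·5 + 9)/6 = 30/6 = 5
te_E = (5 + 4·11 + 17)/6 = 66/6 = 11
te_F = (1 + 4·5 + 9)/6 = 30/6 = 5
te_G = (8 + 4·9 + 10)/6 = 54/6 = 9
te_H = (8 + 4·14 + 20)/6 = 84/6 = 14

Forward pass:
ES_A = 0; EF_A = 7
ES_B = 0; EF_B = 4
ES_C = max(EF_A=7, EF_B=4) = 7; EF_C = 7+9 = 16
ES_D = max(EF_A=7, EF_B=4) = 7; EF_D = 7+5 = 12
ES_E = 4; EF_E = 4+11 = 15
ES_F = 16; EF_F = 16+5 = 21
ES_G = 7; EF_G = 7+9 = 16
ES_H = max(EF_D=12, EF_E=15, EF_F=21, EF_G=16) = 21; EF_H = 21+14 = 35
Expected project duration μ = 35 days. Critical path: A → C → F → H.

Backward pass:
LF_H = 35; LS_H = 35−14 = 21
LF_G = LS_H = 21; LS_G = 21−9 = 12
LF_F = LS_H = 21; LS_F = 21−5 = 16
LF_E = LS_H = 21; LS_E = 21−11 = 10
LF_D = LS_H = 21; LS_D = 21−5 = 16
LF_C = LS_F = 16; LS_C = 16−9 = 7
LF_B = min(LS_C=7, LS_D=16, LS_E=10) = 7; LS_B = 7−4 = 3
LF_A = min(LS_C=7, LS_D=16, LS_G=12) = 7; LS_A = 7−7 = 0
Slack_E = LS_E − ES_E = 10 − 4 = 6

6 days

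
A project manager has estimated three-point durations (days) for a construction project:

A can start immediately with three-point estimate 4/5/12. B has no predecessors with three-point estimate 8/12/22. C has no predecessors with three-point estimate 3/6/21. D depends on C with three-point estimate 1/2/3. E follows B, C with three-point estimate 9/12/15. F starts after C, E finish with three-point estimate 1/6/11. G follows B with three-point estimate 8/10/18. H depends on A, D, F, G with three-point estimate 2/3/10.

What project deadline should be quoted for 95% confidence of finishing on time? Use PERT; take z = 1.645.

40.5 days

te_A = (4 + 4·5 + 12)/6 = 36/6 = 6; σ²_A = ((12−4)/6)² = 1.778
te_B = (8 + 4·12 + 22)/6 = 78/6 = 13; σ²_B = ((22−8)/6)² = 5.444
te_C = (3 + 4·6 + 21)/6 = 48/6 = 8; σ²_C = ((21−3)/6)² = 9.000
te_D = (1 + 4·2 + 3)/6 = 12/6 = 2; σ²_D = ((3−1)/6)² = 0.111
te_E = (9 + 4·12 + 15)/6 = 72/6 = 12; σ²_E = ((15−9)/6)² = 1.000
te_F = (1 + 4·6 + 11)/6 = 36/6 = 6; σ²_F = ((11−1)/6)² = 2.778
te_G = (8 + 4·10 + 18)/6 = 66/6 = 11; σ²_G = ((18−8)/6)² = 2.778
te_H = (2 + 4·3 + 10)/6 = 24/6 = 4; σ²_H = ((10−2)/6)² = 1.778

Forward pass:
ES_A = 0; EF_A = 6
ES_B = 0; EF_B = 13
ES_C = 0; EF_C = 8
ES_D = 8; EF_D = 8+2 = 10
ES_E = max(EF_B=13, EF_C=8) = 13; EF_E = 13+12 = 25
ES_F = max(EF_C=8, EF_E=25) = 25; EF_F = 25+6 = 31
ES_G = 13; EF_G = 13+11 = 24
ES_H = max(EF_A=6, EF_D=10, EF_F=31, EF_G=24) = 31; EF_H = 31+4 = 35
Expected project duration μ = 35 days. Critical path: B → E → F → H.

Variance along critical path = 5.444 + 1.000 + 2.778 + 1.778 = 11.000; σ = 3.317 days.
D = μ + z·σ = 35 + 1.645·3.317 = 40.5 days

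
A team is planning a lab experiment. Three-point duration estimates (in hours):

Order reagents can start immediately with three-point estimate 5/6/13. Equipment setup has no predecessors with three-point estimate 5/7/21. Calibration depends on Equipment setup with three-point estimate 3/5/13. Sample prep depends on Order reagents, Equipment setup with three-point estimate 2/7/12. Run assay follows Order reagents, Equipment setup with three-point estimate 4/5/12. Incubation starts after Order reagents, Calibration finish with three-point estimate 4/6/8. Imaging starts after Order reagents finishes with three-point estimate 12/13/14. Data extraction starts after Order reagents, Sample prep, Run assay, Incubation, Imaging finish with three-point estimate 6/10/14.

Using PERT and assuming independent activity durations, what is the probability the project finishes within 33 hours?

0.717

te_Order reagents = (5 + 4·6 + 13)/6 = 42/6 = 7; σ²_Order reagents = ((13−5)/6)² = 1.778
te_Equipment setup = (5 + 4·7 + 21)/6 = 54/6 = 9; σ²_Equipment setup = ((21−5)/6)² = 7.111
te_Calibration = (3 + 4·5 + 13)/6 = 36/6 = 6; σ²_Calibration = ((13−3)/6)² = 2.778
te_Sample prep = (2 + 4·7 + 12)/6 = 42/6 = 7; σ²_Sample prep = ((12−2)/6)² = 2.778
te_Run assay = (4 + 4·5 + 12)/6 = 36/6 = 6; σ²_Run assay = ((12−4)/6)² = 1.778
te_Incubation = (4 + 4·6 + 8)/6 = 36/6 = 6; σ²_Incubation = ((8−4)/6)² = 0.444
te_Imaging = (12 + 4·13 + 14)/6 = 78/6 = 13; σ²_Imaging = ((14−12)/6)² = 0.111
te_Data extraction = (6 + 4·10 + 14)/6 = 60/6 = 10; σ²_Data extraction = ((14−6)/6)² = 1.778

Forward pass:
ES_Order reagents = 0; EF_Order reagents = 7
ES_Equipment setup = 0; EF_Equipment setup = 9
ES_Calibration = 9; EF_Calibration = 9+6 = 15
ES_Sample prep = max(EF_Order reagents=7, EF_Equipment setup=9) = 9; EF_Sample prep = 9+7 = 16
ES_Run assay = max(EF_Order reagents=7, EF_Equipment setup=9) = 9; EF_Run assay = 9+6 = 15
ES_Incubation = max(EF_Order reagents=7, EF_Calibration=15) = 15; EF_Incubation = 15+6 = 21
ES_Imaging = 7; EF_Imaging = 7+13 = 20
ES_Data extraction = max(EF_Order reagents=7, EF_Sample prep=16, EF_Run assay=15, EF_Incubation=21, EF_Imaging=20) = 21; EF_Data extraction = 21+10 = 31
Expected project duration μ = 31 hours. Critical path: Equipment setup → Calibration → Incubation → Data extraction.

Variance along critical path = 7.111 + 2.778 + 0.444 + 1.778 = 12.111; σ = √12.111 = 3.480 hours.
Z = (33 − 31) / 3.480 = 0.575
P(T ≤ 33) = Φ(0.575) ≈ 0.717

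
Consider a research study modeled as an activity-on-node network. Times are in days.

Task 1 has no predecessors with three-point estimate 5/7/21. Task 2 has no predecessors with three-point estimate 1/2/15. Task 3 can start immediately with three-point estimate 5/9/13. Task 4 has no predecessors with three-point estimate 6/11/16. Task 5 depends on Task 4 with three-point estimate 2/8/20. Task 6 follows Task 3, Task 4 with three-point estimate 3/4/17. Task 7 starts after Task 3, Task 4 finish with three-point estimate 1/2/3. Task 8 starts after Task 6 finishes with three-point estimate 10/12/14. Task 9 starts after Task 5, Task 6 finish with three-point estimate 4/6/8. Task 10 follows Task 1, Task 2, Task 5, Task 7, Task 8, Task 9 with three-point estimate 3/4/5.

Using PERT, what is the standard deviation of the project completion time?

2.96 days

te_Task 1 = (5 + 4·7 + 21)/6 = 54/6 = 9; σ²_Task 1 = ((21−5)/6)² = 7.111
te_Task 2 = (1 + 4·2 + 15)/6 = 24/6 = 4; σ²_Task 2 = ((15−1)/6)² = 5.444
te_Task 3 = (5 + 4·9 + 13)/6 = 54/6 = 9; σ²_Task 3 = ((13−5)/6)² = 1.778
te_Task 4 = (6 + 4·11 + 16)/6 = 66/6 = 11; σ²_Task 4 = ((16−6)/6)² = 2.778
te_Task 5 = (2 + 4·8 + 20)/6 = 54/6 = 9; σ²_Task 5 = ((20−2)/6)² = 9.000
te_Task 6 = (3 + 4·4 + 17)/6 = 36/6 = 6; σ²_Task 6 = ((17−3)/6)² = 5.444
te_Task 7 = (1 + 4·2 + 3)/6 = 12/6 = 2; σ²_Task 7 = ((3−1)/6)² = 0.111
te_Task 8 = (10 + 4·12 + 14)/6 = 72/6 = 12; σ²_Task 8 = ((14−10)/6)² = 0.444
te_Task 9 = (4 + 4·6 + 8)/6 = 36/6 = 6; σ²_Task 9 = ((8−4)/6)² = 0.444
te_Task 10 = (3 + 4·4 + 5)/6 = 24/6 = 4; σ²_Task 10 = ((5−3)/6)² = 0.111

Forward pass:
ES_Task 1 = 0; EF_Task 1 = 9
ES_Task 2 = 0; EF_Task 2 = 4
ES_Task 3 = 0; EF_Task 3 = 9
ES_Task 4 = 0; EF_Task 4 = 11
ES_Task 5 = 11; EF_Task 5 = 11+9 = 20
ES_Task 6 = max(EF_Task 3=9, EF_Task 4=11) = 11; EF_Task 6 = 11+6 = 17
ES_Task 7 = max(EF_Task 3=9, EF_Task 4=11) = 11; EF_Task 7 = 11+2 = 13
ES_Task 8 = 17; EF_Task 8 = 17+12 = 29
ES_Task 9 = max(EF_Task 5=20, EF_Task 6=17) = 20; EF_Task 9 = 20+6 = 26
ES_Task 10 = max(EF_Task 1=9, EF_Task 2=4, EF_Task 5=20, EF_Task 7=13, EF_Task 8=29, EF_Task 9=26) = 29; EF_Task 10 = 29+4 = 33
Expected project duration μ = 33 days. Critical path: Task 4 → Task 6 → Task 8 → Task 10.

Variance along critical path = 2.778 + 5.444 + 0.444 + 0.111 = 8.778
σ = √8.778 = 2.963 days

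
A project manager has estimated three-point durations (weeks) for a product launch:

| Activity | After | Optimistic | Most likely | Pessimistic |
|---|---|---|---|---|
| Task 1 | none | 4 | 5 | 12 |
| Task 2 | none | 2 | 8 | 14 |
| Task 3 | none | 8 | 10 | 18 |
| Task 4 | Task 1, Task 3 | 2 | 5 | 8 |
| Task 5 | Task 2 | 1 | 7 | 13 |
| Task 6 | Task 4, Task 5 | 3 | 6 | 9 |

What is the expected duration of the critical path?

te_Task 1 = (4 + 4·5 + 12)/6 = 36/6 = 6
te_Task 2 = (2 + 4·8 + 14)/6 = 48/6 = 8
te_Task 3 = (8 + 4·10 + 18)/6 = 66/6 = 11
te_Task 4 = (2 + 4·5 + 8)/6 = 30/6 = 5
te_Task 5 = (1 + 4·7 + 13)/6 = 42/6 = 7
te_Task 6 = (3 + 4·6 + 9)/6 = 36/6 = 6

Forward pass:
ES_Task 1 = 0; EF_Task 1 = 6
ES_Task 2 = 0; EF_Task 2 = 8
ES_Task 3 = 0; EF_Task 3 = 11
ES_Task 4 = max(EF_Task 1=6, EF_Task 3=11) = 11; EF_Task 4 = 11+5 = 16
ES_Task 5 = 8; EF_Task 5 = 8+7 = 15
ES_Task 6 = max(EF_Task 4=16, EF_Task 5=15) = 16; EF_Task 6 = 16+6 = 22
Expected project duration μ = 22 weeks. Critical path: Task 3 → Task 4 → Task 6.

22 weeks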